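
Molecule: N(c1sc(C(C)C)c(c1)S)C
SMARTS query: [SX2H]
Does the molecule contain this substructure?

The pattern [SX2H] describes an aliphatic sulfur with two connections, one being H — a thiol.
The molecule carries a thiol (-SH), whose atoms satisfy every constraint of the query, so the pattern matches.

Yes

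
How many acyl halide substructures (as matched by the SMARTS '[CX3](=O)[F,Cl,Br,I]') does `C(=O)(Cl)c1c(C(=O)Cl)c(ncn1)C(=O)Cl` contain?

3

[CX3](=O)[F,Cl,Br,I] is the SMARTS for an acyl halide: a carbonyl carbon bonded to a halogen.
The molecule carries 3 separate instances of an acyl chloride (-C(=O)Cl) meeting every constraint; each maps to a distinct set of atoms, giving 3 matches.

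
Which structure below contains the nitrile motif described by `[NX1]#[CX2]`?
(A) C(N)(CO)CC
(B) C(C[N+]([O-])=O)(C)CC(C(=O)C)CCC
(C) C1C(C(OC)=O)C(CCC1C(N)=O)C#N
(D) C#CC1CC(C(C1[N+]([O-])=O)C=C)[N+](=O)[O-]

C

[NX1]#[CX2] describes a nitrogen triple-bonded to a two-connected carbon (a nitrile).
(A) has a primary amino group (-NH2) but the nitrogen is NX3 (three connections), not NX1 triple-bonded.
(B) has a nitro group (-[N+](=O)[O-]) but there is no C#N triple bond.
(C) contains a nitrile (-C#N), which satisfies every atom and bond constraint.
(D) has a nitro group (-[N+](=O)[O-]) but there is no C#N triple bond.
So the answer is (C).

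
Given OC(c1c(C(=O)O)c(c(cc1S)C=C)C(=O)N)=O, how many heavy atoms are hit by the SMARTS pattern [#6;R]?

The query [#6;R] means: carbon that is part of a ring.
Check the 18 heavy atoms by environment: 6× c (aromatic, in 6-ring) → match; 5× C (acyclic) → no; 5× O (acyclic) → no; 1× S (acyclic) → no; 1× N (acyclic) → no.
That gives 6 matching atoms.

6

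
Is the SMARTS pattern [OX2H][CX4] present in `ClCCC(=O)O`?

No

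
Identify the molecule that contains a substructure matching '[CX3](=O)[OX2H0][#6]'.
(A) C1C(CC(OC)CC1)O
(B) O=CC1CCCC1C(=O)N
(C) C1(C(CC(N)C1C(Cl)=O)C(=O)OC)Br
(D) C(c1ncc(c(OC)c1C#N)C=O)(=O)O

C

[CX3](=O)[OX2H0][#6] describes a carbonyl carbon bonded to an oxygen that is itself bonded to carbon (no H on that O) (an ester).
(A) has a methoxy ether (-OCH3) but the ether oxygen is not adjacent to a C=O carbon.
(B) has a primary amide (-C(=O)NH2) but the carbonyl is bonded to N, not to an O-C linkage.
(C) contains a methyl-ester group (-C(=O)OCH3), which satisfies every atom and bond constraint.
(D) has a carboxylic acid group (-C(=O)OH) but the singly-bonded O carries H (OX2H1, not H0).
So the answer is (C).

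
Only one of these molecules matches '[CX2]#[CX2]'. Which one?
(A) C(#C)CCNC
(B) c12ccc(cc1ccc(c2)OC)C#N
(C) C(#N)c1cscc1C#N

A

[CX2]#[CX2] describes a carbon-carbon triple bond (an alkyne).
(A) contains an ethynyl group (-C#CH), which satisfies every atom and bond constraint.
(B) has a nitrile (-C#N) but the triple bond is C#N, not C#C.
(C) has a nitrile (-C#N) but the triple bond is C#N, not C#C.
So the answer is (A).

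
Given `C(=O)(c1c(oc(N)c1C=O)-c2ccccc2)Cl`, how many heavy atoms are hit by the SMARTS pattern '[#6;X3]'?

12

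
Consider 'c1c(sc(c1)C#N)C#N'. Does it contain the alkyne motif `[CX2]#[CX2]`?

No

The pattern [CX2]#[CX2] describes a carbon-carbon triple bond — an alkyne.
The closest candidate here is a nitrile (-C#N), but the triple bond is C#N, not C#C. No other fragment satisfies the full query, so there is no match.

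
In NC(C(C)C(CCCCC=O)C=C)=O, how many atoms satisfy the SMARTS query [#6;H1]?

4

The query [#6;H1] means: any carbon bearing exactly one hydrogen.
Check the 14 heavy atoms by environment: 1× C (H3) → no; 4× C (H1) → match; 5× C (H2) → no; 1× C (H0) → no; 2× O (H0) → no; 1× N (H2) → no.
That gives 4 matching atoms.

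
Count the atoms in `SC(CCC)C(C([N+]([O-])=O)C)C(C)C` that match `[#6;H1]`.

4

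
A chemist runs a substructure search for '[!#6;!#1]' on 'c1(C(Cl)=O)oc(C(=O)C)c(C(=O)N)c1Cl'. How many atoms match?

7

Check the 15 heavy atoms by environment: 1× o (aromatic) → match; 4× c (aromatic) → no; 4× C → no; 3× O → match; 1× N → match; 2× Cl → match.
Summing the matching environments: 1 + 3 + 1 + 2 = 7 matching atoms.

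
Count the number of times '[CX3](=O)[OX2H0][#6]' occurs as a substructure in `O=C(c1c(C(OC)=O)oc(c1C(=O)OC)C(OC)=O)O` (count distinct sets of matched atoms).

3

[CX3](=O)[OX2H0][#6] is the SMARTS for an ester: a carbonyl carbon bonded to an oxygen that is itself bonded to carbon (no H on that O).
The molecule carries 3 separate instances of a methyl-ester group (-C(=O)OCH3) meeting every constraint; each maps to a distinct set of atoms, giving 3 matches.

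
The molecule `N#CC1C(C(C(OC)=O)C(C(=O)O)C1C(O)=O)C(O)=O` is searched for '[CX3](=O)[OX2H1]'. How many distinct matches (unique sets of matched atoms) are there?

3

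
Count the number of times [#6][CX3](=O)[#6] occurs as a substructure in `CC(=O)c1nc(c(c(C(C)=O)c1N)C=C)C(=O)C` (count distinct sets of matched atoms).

3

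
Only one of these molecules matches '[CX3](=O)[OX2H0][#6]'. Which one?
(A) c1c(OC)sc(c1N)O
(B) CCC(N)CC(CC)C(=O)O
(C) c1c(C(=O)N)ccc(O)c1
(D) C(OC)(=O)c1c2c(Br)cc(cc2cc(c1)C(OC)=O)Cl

[CX3](=O)[OX2H0][#6] describes a carbonyl carbon bonded to an oxygen that is itself bonded to carbon (no H on that O) (an ester).
(A) has a methoxy ether (-OCH3) but the ether oxygen is not adjacent to a C=O carbon.
(B) has a carboxylic acid group (-C(=O)OH) but the singly-bonded O carries H (OX2H1, not H0).
(C) has a primary amide (-C(=O)NH2) but the carbonyl is bonded to N, not to an O-C linkage.
(D) contains a methyl-ester group (-C(=O)OCH3), which satisfies every atom and bond constraint.
So the answer is (D).

D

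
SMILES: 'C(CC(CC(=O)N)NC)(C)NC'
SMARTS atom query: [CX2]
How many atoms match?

The query [CX2] means: C with X2: aliphatic carbon with exactly 2 total connections.
Check the 12 heavy atoms by environment: 7× C (X4) → no; 3× N (X3) → no; 1× C (X3) → no; 1× O (X1) → no.
No environment satisfies the query, so 0 matching atoms.

0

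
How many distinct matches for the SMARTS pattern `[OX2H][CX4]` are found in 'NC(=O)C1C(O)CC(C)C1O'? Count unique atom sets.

2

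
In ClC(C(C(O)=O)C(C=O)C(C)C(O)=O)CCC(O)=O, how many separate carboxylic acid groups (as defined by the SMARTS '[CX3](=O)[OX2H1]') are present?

3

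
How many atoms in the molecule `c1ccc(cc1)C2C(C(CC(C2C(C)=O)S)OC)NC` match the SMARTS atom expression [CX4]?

9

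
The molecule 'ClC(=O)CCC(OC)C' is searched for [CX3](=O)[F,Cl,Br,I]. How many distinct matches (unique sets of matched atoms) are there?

1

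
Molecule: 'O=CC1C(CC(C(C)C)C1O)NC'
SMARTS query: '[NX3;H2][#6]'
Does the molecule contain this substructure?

No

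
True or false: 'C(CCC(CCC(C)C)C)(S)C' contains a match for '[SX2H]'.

True

The pattern [SX2H] describes an aliphatic sulfur with two connections, one being H — a thiol.
The molecule carries a thiol (-SH), whose atoms satisfy every constraint of the query, so the pattern matches.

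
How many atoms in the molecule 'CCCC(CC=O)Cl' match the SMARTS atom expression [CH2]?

Check the 8 heavy atoms by environment: 3× C (H2) → match; 2× C (H1) → no; 1× C (H3) → no; 1× O (H0) → no; 1× Cl (H0) → no.
That gives 3 matching atoms.

3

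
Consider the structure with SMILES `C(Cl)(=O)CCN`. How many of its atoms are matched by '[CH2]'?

Check the 6 heavy atoms by environment: 2× C (H2) → match; 1× C (H0) → no; 1× O (H0) → no; 1× Cl (H0) → no; 1× N (H2) → no.
That gives 2 matching atoms.

2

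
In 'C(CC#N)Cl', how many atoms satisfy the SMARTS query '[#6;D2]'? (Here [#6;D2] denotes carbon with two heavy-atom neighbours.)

3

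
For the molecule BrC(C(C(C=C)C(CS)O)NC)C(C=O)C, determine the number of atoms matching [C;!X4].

The query [C;!X4] means: aliphatic carbon that does not have four total connections.
Check the 16 heavy atoms by environment: 8× C (X4) → no; 3× C (X3) → match; 1× O (X1) → no; 1× O (X2) → no; 1× N (X3) → no; 1× S (X2) → no; 1× Br (X1) → no.
That gives 3 matching atoms.

3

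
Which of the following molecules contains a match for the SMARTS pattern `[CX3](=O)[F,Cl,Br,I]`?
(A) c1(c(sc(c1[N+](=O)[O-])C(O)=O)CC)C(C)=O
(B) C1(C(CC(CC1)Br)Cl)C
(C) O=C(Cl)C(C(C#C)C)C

[CX3](=O)[F,Cl,Br,I] describes a carbonyl carbon bonded to a halogen (an acyl halide).
(A) has a carboxylic acid group (-C(=O)OH) but the carbonyl is bonded to -OH, not to a halogen.
(B) has a chloro substituent but the Cl is not on a carbonyl carbon.
(C) contains an acyl chloride (-C(=O)Cl), which satisfies every atom and bond constraint.
So the answer is (C).

C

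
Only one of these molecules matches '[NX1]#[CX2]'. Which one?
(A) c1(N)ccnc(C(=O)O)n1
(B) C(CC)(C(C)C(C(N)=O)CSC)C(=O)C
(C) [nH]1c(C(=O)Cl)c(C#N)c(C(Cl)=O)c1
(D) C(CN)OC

C

[NX1]#[CX2] describes a nitrogen triple-bonded to a two-connected carbon (a nitrile).
(A) has a primary amino group (-NH2) but the nitrogen is NX3 (three connections), not NX1 triple-bonded.
(B) has a primary amide (-C(=O)NH2) but the nitrogen is NX3, not NX1.
(C) contains a nitrile (-C#N), which satisfies every atom and bond constraint.
(D) has a primary amino group (-NH2) but the nitrogen is NX3 (three connections), not NX1 triple-bonded.
So the answer is (C).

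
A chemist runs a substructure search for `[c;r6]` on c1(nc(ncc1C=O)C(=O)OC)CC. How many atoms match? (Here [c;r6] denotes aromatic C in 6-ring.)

4

The query [c;r6] means: aromatic carbon that belongs to a six-membered ring.
Check the 14 heavy atoms by environment: 2× n (aromatic, in 6-ring) → no; 4× c (aromatic, in 6-ring) → match; 5× C (acyclic) → no; 3× O (acyclic) → no.
That gives 4 matching atoms.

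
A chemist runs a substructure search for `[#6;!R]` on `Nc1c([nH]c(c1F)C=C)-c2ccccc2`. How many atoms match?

2

The query [#6;!R] means: carbon not in any ring.
Check the 15 heavy atoms by environment: 1× n (aromatic, in 5-ring) → no; 4× c (aromatic, in 5-ring) → no; 6× c (aromatic, in 6-ring) → no; 1× N (acyclic) → no; 1× F (acyclic) → no; 2× C (acyclic) → match.
That gives 2 matching atoms.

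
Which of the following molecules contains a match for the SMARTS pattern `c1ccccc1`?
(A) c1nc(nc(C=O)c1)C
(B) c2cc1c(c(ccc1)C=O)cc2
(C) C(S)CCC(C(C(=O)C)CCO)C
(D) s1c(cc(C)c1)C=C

c1ccccc1 describes six aromatic carbons in a ring (a benzene ring).
(A) has a methyl group (-CH3) but no six-membered all-carbon aromatic ring is present.
(B) contains the required atom environment, so the pattern matches.
(C) has a methyl group (-CH3) but no six-membered all-carbon aromatic ring is present.
(D) has a methyl group (-CH3) but no six-membered all-carbon aromatic ring is present.
So the answer is (B).

B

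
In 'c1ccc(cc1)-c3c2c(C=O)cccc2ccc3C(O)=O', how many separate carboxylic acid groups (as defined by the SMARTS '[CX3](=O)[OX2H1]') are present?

[CX3](=O)[OX2H1] is the SMARTS for a carboxylic acid: an sp2 carbon double-bonded to O and single-bonded to an -OH oxygen.
Exactly one fragment in the molecule meets all constraints, giving 1 match.

1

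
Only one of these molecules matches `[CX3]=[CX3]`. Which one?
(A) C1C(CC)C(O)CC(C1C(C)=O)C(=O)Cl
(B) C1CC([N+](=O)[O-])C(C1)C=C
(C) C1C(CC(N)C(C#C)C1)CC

[CX3]=[CX3] describes a non-aromatic C=C double bond between two sp2 carbons (an alkene).
(A) has an ethyl group (-CH2CH3) but its C-C bond is a single bond between CX4 carbons, not CX3=CX3.
(B) contains a vinyl group (-CH=CH2), which satisfies every atom and bond constraint.
(C) has an ethyl group (-CH2CH3) but its C-C bond is a single bond between CX4 carbons, not CX3=CX3.
So the answer is (B).

B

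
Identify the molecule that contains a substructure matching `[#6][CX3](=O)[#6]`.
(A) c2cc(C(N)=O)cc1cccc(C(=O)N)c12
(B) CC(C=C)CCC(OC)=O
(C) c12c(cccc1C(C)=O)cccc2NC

C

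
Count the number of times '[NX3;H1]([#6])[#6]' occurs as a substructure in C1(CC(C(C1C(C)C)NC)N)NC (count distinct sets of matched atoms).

2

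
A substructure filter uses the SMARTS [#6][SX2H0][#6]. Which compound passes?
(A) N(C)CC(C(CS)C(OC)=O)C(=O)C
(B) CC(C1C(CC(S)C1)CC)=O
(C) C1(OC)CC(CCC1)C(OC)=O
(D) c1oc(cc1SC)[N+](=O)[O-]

[#6][SX2H0][#6] describes an aliphatic sulfur bridging two carbons with no H on the sulfur (a thioether).
(A) has a thiol (-SH) but the sulfur has H1, not H0 bridging two carbons.
(B) has a thiol (-SH) but the sulfur has H1, not H0 bridging two carbons.
(C) has a methoxy ether (-OCH3) but the bridging atom is O, not S.
(D) contains a methylthio ether (-SCH3), which satisfies every atom and bond constraint.
So the answer is (D).

D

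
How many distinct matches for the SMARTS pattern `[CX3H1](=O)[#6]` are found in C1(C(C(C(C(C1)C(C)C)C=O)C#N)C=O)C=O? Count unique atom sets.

[CX3H1](=O)[#6] is the SMARTS for an aldehyde: an sp2 carbon with one H, double-bonded to O and single-bonded to carbon.
The molecule carries 3 separate instances of an aldehyde (-CHO) meeting every constraint; each maps to a distinct set of atoms, giving 3 matches.

3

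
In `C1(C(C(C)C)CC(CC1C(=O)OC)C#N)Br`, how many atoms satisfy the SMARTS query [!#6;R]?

Check the 16 heavy atoms by environment: 6× C (in 6-ring) → no; 6× C (acyclic) → no; 1× Br (acyclic) → no; 1× N (acyclic) → no; 2× O (acyclic) → no.
No environment satisfies the query, so 0 matching atoms.

0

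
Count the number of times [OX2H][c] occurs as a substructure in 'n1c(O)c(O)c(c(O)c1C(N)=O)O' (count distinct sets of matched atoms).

4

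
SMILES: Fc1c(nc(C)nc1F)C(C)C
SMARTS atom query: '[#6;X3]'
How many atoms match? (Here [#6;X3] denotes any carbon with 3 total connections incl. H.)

The query [#6;X3] means: any carbon (aromatic or not) with three total connections.
Check the 12 heavy atoms by environment: 2× n (aromatic, X2) → no; 4× c (aromatic, X3) → match; 4× C (X4) → no; 2× F (X1) → no.
That gives 4 matching atoms.

4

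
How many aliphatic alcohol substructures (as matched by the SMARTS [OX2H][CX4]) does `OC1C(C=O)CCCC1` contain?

1

[OX2H][CX4] is the SMARTS for an aliphatic alcohol: a hydroxyl oxygen bound to an sp3 (X4) carbon.
Exactly one fragment in the molecule meets all constraints, giving 1 match.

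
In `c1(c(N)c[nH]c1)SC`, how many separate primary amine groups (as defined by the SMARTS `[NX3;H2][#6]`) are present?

[NX3;H2][#6] is the SMARTS for a primary amine: a trivalent nitrogen with two H attached to carbon.
Exactly one fragment in the molecule meets all constraints, giving 1 match.

1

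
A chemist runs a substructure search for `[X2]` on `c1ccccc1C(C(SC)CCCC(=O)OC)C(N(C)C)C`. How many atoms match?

2

The query [X2] means: any atom with exactly two total connections (bonds + H).
Check the 22 heavy atoms by environment: 11× C (X4) → no; 6× c (aromatic, X3) → no; 1× N (X3) → no; 1× C (X3) → no; 1× O (X1) → no; 1× O (X2) → match; 1× S (X2) → match.
Summing the matching environments: 1 + 1 = 2 matching atoms.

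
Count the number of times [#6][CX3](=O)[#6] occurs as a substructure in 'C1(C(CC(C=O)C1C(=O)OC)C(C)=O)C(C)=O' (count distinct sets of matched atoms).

2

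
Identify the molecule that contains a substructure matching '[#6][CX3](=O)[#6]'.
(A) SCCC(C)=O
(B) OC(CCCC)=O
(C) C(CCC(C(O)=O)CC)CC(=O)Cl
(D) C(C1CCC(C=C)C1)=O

[#6][CX3](=O)[#6] describes a carbonyl carbon (no H) flanked by two carbons (a ketone).
(A) contains an acetyl/ketone group (-C(=O)CH3), which satisfies every atom and bond constraint.
(B) has a carboxylic acid group (-C(=O)OH) but one neighbour of the carbonyl carbon is O, not C.
(C) has a carboxylic acid group (-C(=O)OH) but one neighbour of the carbonyl carbon is O, not C.
(D) has an aldehyde (-CHO) but the carbonyl carbon has H1, so it is not flanked by two carbons.
So the answer is (A).

A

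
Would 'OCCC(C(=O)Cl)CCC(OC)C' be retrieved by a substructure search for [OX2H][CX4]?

The pattern [OX2H][CX4] describes a hydroxyl oxygen bound to an sp3 (X4) carbon — an aliphatic alcohol.
The molecule carries a hydroxyl group (-OH), whose atoms satisfy every constraint of the query, so the pattern matches.

Yes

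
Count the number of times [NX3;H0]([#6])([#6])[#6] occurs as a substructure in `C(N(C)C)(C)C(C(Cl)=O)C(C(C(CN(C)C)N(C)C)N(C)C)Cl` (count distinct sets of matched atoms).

4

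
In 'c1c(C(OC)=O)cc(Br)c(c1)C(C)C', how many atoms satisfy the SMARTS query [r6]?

6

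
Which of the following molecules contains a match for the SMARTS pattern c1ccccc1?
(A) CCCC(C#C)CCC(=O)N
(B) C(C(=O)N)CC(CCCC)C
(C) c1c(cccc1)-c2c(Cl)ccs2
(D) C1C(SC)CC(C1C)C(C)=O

C

c1ccccc1 describes six aromatic carbons in a ring (a benzene ring).
(A) has a methyl group (-CH3) but no six-membered all-carbon aromatic ring is present.
(B) has a methyl group (-CH3) but no six-membered all-carbon aromatic ring is present.
(C) contains a phenyl ring, which satisfies every atom and bond constraint.
(D) has a methyl group (-CH3) but no six-membered all-carbon aromatic ring is present.
So the answer is (C).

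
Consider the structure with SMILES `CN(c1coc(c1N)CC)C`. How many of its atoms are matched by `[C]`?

4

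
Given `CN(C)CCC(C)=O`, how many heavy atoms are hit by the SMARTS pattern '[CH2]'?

2

The query [CH2] means: aliphatic carbon with exactly two hydrogens.
Check the 8 heavy atoms by environment: 2× C (H2) → match; 1× C (H0) → no; 1× O (H0) → no; 3× C (H3) → no; 1× N (H0) → no.
That gives 2 matching atoms.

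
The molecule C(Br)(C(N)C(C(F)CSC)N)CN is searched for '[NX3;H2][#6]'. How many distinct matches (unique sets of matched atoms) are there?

3

[NX3;H2][#6] is the SMARTS for a primary amine: a trivalent nitrogen with two H attached to carbon.
The molecule carries 3 separate instances of a primary amino group (-NH2) meeting every constraint; each maps to a distinct set of atoms, giving 3 matches.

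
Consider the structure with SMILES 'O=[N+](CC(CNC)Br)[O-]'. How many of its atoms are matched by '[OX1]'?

The query [OX1] means: aliphatic oxygen with one total connection — typically a carbonyl =O or an oxide.
Check the 9 heavy atoms by environment: 4× C (X4) → no; 1× N (charge +1, X3) → no; 1× O (charge -1, X1) → match; 1× O (X1) → match; 1× Br (X1) → no; 1× N (X3) → no.
Summing the matching environments: 1 + 1 = 2 matching atoms.

2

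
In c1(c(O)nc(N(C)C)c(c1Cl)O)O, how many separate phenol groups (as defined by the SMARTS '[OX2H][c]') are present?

3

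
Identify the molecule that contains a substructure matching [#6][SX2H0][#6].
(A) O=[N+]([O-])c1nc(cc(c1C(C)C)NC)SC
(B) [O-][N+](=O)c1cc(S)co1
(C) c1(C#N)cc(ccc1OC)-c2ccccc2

A

[#6][SX2H0][#6] describes an aliphatic sulfur bridging two carbons with no H on the sulfur (a thioether).
(A) contains a methylthio ether (-SCH3), which satisfies every atom and bond constraint.
(B) has a thiol (-SH) but the sulfur has H1, not H0 bridging two carbons.
(C) has a methoxy ether (-OCH3) but the bridging atom is O, not S.
So the answer is (A).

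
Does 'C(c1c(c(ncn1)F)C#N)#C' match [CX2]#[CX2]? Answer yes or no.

The pattern [CX2]#[CX2] describes a carbon-carbon triple bond — an alkyne.
The molecule carries an ethynyl group (-C#CH), whose atoms satisfy every constraint of the query, so the pattern matches.

Yes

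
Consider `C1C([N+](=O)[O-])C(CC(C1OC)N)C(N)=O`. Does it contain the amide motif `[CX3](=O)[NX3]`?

Yes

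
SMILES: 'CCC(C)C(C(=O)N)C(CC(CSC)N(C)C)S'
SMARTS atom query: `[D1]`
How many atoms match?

8

The query [D1] means: atom with exactly one heavy-atom neighbour (degree 1).
Check the 18 heavy atoms by environment: 5× C (D1) → match; 5× C (D3) → no; 3× C (D2) → no; 1× N (D3) → no; 1× O (D1) → match; 1× N (D1) → match; 1× S (D1) → match; 1× S (D2) → no.
Summing the matching environments: 5 + 1 + 1 + 1 = 8 matching atoms.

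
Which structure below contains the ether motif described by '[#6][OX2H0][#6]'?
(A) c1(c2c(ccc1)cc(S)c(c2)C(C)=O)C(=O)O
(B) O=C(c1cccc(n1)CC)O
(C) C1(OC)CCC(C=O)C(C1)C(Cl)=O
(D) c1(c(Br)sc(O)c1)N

C

[#6][OX2H0][#6] describes an aliphatic oxygen bridging two carbons with no H on the oxygen (an ether).
(A) has a carboxylic acid group (-C(=O)OH) but the -OH oxygen has H1; the =O is OX1, not OX2.
(B) has a carboxylic acid group (-C(=O)OH) but the -OH oxygen has H1; the =O is OX1, not OX2.
(C) contains a methoxy ether (-OCH3), which satisfies every atom and bond constraint.
(D) has a hydroxyl group (-OH) but the oxygen has H1, not H0 bridging two carbons.
So the answer is (C).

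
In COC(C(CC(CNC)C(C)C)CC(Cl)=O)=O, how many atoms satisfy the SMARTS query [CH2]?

3

The query [CH2] means: aliphatic carbon with exactly two hydrogens.
Check the 17 heavy atoms by environment: 3× C (H2) → match; 3× C (H1) → no; 1× N (H1) → no; 4× C (H3) → no; 2× C (H0) → no; 3× O (H0) → no; 1× Cl (H0) → no.
That gives 3 matching atoms.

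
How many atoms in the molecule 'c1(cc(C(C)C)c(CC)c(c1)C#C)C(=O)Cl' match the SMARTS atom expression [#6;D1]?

The query [#6;D1] means: carbon bonded to exactly one heavy atom.
Check the 16 heavy atoms by environment: 4× c (aromatic, D3) → no; 2× c (aromatic, D2) → no; 2× C (D3) → no; 1× O (D1) → no; 1× Cl (D1) → no; 2× C (D2) → no; 4× C (D1) → match.
That gives 4 matching atoms.

4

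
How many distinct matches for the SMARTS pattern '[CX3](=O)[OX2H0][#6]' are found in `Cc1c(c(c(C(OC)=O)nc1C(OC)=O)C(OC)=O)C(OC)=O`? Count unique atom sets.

4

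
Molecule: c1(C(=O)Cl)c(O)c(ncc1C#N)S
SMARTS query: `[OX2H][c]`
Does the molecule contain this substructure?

Yes

The pattern [OX2H][c] describes a hydroxyl oxygen attached to an aromatic carbon — a phenol.
The molecule carries a hydroxyl group (-OH), whose atoms satisfy every constraint of the query, so the pattern matches.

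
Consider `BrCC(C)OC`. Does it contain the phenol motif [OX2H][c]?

No

The pattern [OX2H][c] describes a hydroxyl oxygen attached to an aromatic carbon — a phenol.
The closest candidate here is a methoxy ether (-OCH3), but the oxygen has H0, not H1. No other fragment satisfies the full query, so there is no match.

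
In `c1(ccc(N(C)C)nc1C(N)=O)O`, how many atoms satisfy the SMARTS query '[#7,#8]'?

5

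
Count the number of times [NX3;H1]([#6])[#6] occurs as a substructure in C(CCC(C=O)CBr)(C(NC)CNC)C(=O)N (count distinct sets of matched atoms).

2

[NX3;H1]([#6])[#6] is the SMARTS for a secondary amine: a trivalent nitrogen with one H, bonded to two carbons.
The molecule carries 2 separate instances of an N-methylamino group (-NHCH3) meeting every constraint; each maps to a distinct set of atoms, giving 2 matches.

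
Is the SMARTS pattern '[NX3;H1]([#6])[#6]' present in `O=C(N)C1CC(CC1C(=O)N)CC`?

No

The pattern [NX3;H1]([#6])[#6] describes a trivalent nitrogen with one H, bonded to two carbons — a secondary amine.
The closest candidate here is a primary amide (-C(=O)NH2), but the -C(=O)NH2 nitrogen has H2, not H1. No other fragment satisfies the full query, so there is no match.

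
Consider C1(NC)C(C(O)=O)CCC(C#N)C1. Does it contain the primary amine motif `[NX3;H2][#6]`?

No

The pattern [NX3;H2][#6] describes a trivalent nitrogen with two H attached to carbon — a primary amine.
The closest candidate here is an N-methylamino group (-NHCH3), but the nitrogen bears two carbons and only one H (H1), not H2. No other fragment satisfies the full query, so there is no match.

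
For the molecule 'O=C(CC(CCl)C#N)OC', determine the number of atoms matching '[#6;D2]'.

3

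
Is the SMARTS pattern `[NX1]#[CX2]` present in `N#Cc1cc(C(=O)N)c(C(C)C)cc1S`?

The pattern [NX1]#[CX2] describes a nitrogen triple-bonded to a two-connected carbon — a nitrile.
The molecule carries a nitrile (-C#N), whose atoms satisfy every constraint of the query, so the pattern matches.

Yes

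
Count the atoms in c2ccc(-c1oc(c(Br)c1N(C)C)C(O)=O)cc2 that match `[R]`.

11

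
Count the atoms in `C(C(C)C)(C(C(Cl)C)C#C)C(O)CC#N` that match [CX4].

9

The query [CX4] means: C with X4: aliphatic carbon with exactly 4 total connections (bonds + H).
Check the 15 heavy atoms by environment: 9× C (X4) → match; 3× C (X2) → no; 1× Cl (X1) → no; 1× O (X2) → no; 1× N (X1) → no.
That gives 9 matching atoms.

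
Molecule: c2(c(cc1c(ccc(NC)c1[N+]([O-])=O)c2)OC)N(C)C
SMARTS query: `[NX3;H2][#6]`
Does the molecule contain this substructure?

No

The pattern [NX3;H2][#6] describes a trivalent nitrogen with two H attached to carbon — a primary amine.
The closest candidate here is a nitro group (-[N+](=O)[O-]), but the nitrogen is [N+] with no H, not NX3H2. No other fragment satisfies the full query, so there is no match.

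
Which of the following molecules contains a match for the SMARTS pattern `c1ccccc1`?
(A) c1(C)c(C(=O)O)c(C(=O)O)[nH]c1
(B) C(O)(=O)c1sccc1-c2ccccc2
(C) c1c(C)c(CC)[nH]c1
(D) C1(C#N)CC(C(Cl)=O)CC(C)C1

B

c1ccccc1 describes six aromatic carbons in a ring (a benzene ring).
(A) has a methyl group (-CH3) but no six-membered all-carbon aromatic ring is present.
(B) contains a phenyl ring, which satisfies every atom and bond constraint.
(C) has a methyl group (-CH3) but no six-membered all-carbon aromatic ring is present.
(D) has a methyl group (-CH3) but no six-membered all-carbon aromatic ring is present.
So the answer is (B).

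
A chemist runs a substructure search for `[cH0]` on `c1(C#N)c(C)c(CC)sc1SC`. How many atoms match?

Check the 12 heavy atoms by environment: 1× s (aromatic, H0) → no; 4× c (aromatic, H0) → match; 1× C (H0) → no; 1× N (H0) → no; 1× C (H2) → no; 3× C (H3) → no; 1× S (H0) → no.
That gives 4 matching atoms.

4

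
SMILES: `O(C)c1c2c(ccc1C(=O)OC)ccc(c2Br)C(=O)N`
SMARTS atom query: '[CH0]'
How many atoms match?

2

Check the 20 heavy atoms by environment: 6× c (aromatic, H0) → no; 4× c (aromatic, H1) → no; 4× O (H0) → no; 2× C (H3) → no; 2× C (H0) → match; 1× Br (H0) → no; 1× N (H2) → no.
That gives 2 matching atoms.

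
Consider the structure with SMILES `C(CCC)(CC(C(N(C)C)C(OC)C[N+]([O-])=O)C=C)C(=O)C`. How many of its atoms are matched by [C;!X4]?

The query [C;!X4] means: aliphatic carbon that does not have four total connections.
Check the 22 heavy atoms by environment: 13× C (X4) → no; 1× N (charge +1, X3) → no; 1× O (charge -1, X1) → no; 2× O (X1) → no; 1× O (X2) → no; 3× C (X3) → match; 1× N (X3) → no.
That gives 3 matching atoms.

3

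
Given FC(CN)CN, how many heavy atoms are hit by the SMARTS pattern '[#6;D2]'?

2

Check the 6 heavy atoms by environment: 2× C (D2) → match; 1× C (D3) → no; 2× N (D1) → no; 1× F (D1) → no.
That gives 2 matching atoms.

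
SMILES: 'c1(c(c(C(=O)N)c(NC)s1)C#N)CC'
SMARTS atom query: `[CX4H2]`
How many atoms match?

The query [CX4H2] means: sp3 carbon (X4) with exactly two hydrogens.
Check the 14 heavy atoms by environment: 1× s (aromatic, H0, X2) → no; 4× c (aromatic, H0, X3) → no; 1× C (H0, X2) → no; 1× N (H0, X1) → no; 1× C (H0, X3) → no; 1× O (H0, X1) → no; 1× N (H2, X3) → no; 1× C (H2, X4) → match; 2× C (H3, X4) → no; 1× N (H1, X3) → no.
That gives 1 matching atom.

1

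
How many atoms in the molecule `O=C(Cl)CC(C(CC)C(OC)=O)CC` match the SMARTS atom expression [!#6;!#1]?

4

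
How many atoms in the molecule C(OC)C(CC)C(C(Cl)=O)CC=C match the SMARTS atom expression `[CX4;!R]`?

Check the 13 heavy atoms by environment: 7× C (X4, acyclic) → match; 3× C (X3, acyclic) → no; 1× O (X1, acyclic) → no; 1× Cl (X1, acyclic) → no; 1× O (X2, acyclic) → no.
That gives 7 matching atoms.

7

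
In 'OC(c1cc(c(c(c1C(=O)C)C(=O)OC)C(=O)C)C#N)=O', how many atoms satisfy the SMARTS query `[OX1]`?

4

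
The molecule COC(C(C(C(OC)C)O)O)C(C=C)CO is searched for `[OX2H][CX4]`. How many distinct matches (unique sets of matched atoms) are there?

3

[OX2H][CX4] is the SMARTS for an aliphatic alcohol: a hydroxyl oxygen bound to an sp3 (X4) carbon.
The molecule carries 3 separate instances of a hydroxyl group (-OH) meeting every constraint; each maps to a distinct set of atoms, giving 3 matches.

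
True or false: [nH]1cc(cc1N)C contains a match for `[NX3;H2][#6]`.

True

The pattern [NX3;H2][#6] describes a trivalent nitrogen with two H attached to carbon — a primary amine.
The molecule carries a primary amino group (-NH2), whose atoms satisfy every constraint of the query, so the pattern matches.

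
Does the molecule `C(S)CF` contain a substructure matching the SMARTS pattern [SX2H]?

Yes

The pattern [SX2H] describes an aliphatic sulfur with two connections, one being H — a thiol.
The molecule carries a thiol (-SH), whose atoms satisfy every constraint of the query, so the pattern matches.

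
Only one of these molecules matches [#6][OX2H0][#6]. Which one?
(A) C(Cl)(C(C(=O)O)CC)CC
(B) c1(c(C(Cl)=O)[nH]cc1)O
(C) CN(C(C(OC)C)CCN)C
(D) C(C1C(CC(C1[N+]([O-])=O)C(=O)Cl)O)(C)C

C

[#6][OX2H0][#6] describes an aliphatic oxygen bridging two carbons with no H on the oxygen (an ether).
(A) has a carboxylic acid group (-C(=O)OH) but the -OH oxygen has H1; the =O is OX1, not OX2.
(B) has a hydroxyl group (-OH) but the oxygen has H1, not H0 bridging two carbons.
(C) contains a methoxy ether (-OCH3), which satisfies every atom and bond constraint.
(D) has a hydroxyl group (-OH) but the oxygen has H1, not H0 bridging two carbons.
So the answer is (C).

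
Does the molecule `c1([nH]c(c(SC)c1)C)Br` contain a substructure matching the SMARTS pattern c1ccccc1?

No

The pattern c1ccccc1 describes six aromatic carbons in a ring — a benzene ring.
The closest candidate here is a methyl group (-CH3), but no six-membered all-carbon aromatic ring is present. No other fragment satisfies the full query, so there is no match.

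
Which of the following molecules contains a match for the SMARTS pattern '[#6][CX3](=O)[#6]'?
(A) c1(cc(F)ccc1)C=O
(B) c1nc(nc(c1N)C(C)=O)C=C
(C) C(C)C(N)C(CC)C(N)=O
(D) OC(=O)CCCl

[#6][CX3](=O)[#6] describes a carbonyl carbon (no H) flanked by two carbons (a ketone).
(A) has an aldehyde (-CHO) but the carbonyl carbon has H1, so it is not flanked by two carbons.
(B) contains an acetyl/ketone group (-C(=O)CH3), which satisfies every atom and bond constraint.
(C) has a primary amide (-C(=O)NH2) but one neighbour of the carbonyl carbon is N, not C.
(D) has a carboxylic acid group (-C(=O)OH) but one neighbour of the carbonyl carbon is O, not C.
So the answer is (B).

B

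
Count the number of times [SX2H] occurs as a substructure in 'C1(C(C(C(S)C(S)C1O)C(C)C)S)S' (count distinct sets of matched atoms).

[SX2H] is the SMARTS for a thiol: an aliphatic sulfur with two connections, one being H.
The molecule carries 4 separate instances of a thiol (-SH) meeting every constraint; each maps to a distinct set of atoms, giving 4 matches.

4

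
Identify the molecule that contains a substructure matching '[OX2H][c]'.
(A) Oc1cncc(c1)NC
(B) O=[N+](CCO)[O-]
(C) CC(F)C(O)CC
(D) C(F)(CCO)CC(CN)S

A

[OX2H][c] describes a hydroxyl oxygen attached to an aromatic carbon (a phenol).
(A) contains a hydroxyl group (-OH), which satisfies every atom and bond constraint.
(B) has a hydroxyl group (-OH) but the -OH is on an aliphatic carbon, not an aromatic c.
(C) has a hydroxyl group (-OH) but the -OH is on an aliphatic carbon, not an aromatic c.
(D) has a hydroxyl group (-OH) but the -OH is on an aliphatic carbon, not an aromatic c.
So the answer is (A).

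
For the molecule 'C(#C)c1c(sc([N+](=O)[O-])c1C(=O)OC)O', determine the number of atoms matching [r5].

The query [r5] means: r5 matches atoms in a five-membered ring.
Check the 15 heavy atoms by environment: 1× s (aromatic, in 5-ring) → match; 4× c (aromatic, in 5-ring) → match; 4× O (acyclic) → no; 1× N (charge +1, acyclic) → no; 1× O (charge -1, acyclic) → no; 4× C (acyclic) → no.
Summing the matching environments: 1 + 4 = 5 matching atoms.

5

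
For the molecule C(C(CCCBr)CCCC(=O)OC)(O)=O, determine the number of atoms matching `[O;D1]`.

The query [O;D1] means: aliphatic oxygen bonded to exactly one heavy atom.
Check the 15 heavy atoms by environment: 6× C (D2) → no; 3× C (D3) → no; 1× Br (D1) → no; 3× O (D1) → match; 1× O (D2) → no; 1× C (D1) → no.
That gives 3 matching atoms.

3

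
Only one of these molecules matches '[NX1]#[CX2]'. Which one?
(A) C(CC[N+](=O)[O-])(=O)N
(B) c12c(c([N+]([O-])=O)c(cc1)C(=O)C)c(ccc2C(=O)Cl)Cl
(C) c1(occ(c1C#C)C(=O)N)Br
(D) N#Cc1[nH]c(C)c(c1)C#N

[NX1]#[CX2] describes a nitrogen triple-bonded to a two-connected carbon (a nitrile).
(A) has a primary amide (-C(=O)NH2) but the nitrogen is NX3, not NX1.
(B) has a nitro group (-[N+](=O)[O-]) but there is no C#N triple bond.
(C) has a primary amide (-C(=O)NH2) but the nitrogen is NX3, not NX1.
(D) contains a nitrile (-C#N), which satisfies every atom and bond constraint.
So the answer is (D).

D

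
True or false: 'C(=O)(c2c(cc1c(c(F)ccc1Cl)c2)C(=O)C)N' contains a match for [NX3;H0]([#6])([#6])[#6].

The pattern [NX3;H0]([#6])([#6])[#6] describes a trivalent nitrogen with no H, bonded to three carbons — a tertiary amine.
The closest candidate here is a primary amide (-C(=O)NH2), but the amide nitrogen has H2 and only one carbon neighbour. No other fragment satisfies the full query, so there is no match.

False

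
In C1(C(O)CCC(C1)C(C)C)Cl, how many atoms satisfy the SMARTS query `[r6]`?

The query [r6] means: r6 matches atoms in a six-membered ring.
Check the 11 heavy atoms by environment: 6× C (in 6-ring) → match; 1× O (acyclic) → no; 1× Cl (acyclic) → no; 3× C (acyclic) → no.
That gives 6 matching atoms.

6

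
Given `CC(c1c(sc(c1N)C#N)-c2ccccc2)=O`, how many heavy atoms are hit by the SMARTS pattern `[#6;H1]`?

5

Check the 17 heavy atoms by environment: 1× s (aromatic, H0) → no; 5× c (aromatic, H0) → no; 1× N (H2) → no; 2× C (H0) → no; 1× O (H0) → no; 1× C (H3) → no; 5× c (aromatic, H1) → match; 1× N (H0) → no.
That gives 5 matching atoms.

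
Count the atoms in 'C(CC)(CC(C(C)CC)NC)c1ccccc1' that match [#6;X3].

6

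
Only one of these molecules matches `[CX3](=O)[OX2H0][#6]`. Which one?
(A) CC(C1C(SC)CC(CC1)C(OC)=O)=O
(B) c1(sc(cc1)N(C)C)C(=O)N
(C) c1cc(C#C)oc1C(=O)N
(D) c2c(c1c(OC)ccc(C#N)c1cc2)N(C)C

[CX3](=O)[OX2H0][#6] describes a carbonyl carbon bonded to an oxygen that is itself bonded to carbon (no H on that O) (an ester).
(A) contains a methyl-ester group (-C(=O)OCH3), which satisfies every atom and bond constraint.
(B) has a primary amide (-C(=O)NH2) but the carbonyl is bonded to N, not to an O-C linkage.
(C) has a primary amide (-C(=O)NH2) but the carbonyl is bonded to N, not to an O-C linkage.
(D) has a methoxy ether (-OCH3) but the ether oxygen is not adjacent to a C=O carbon.
So the answer is (A).

A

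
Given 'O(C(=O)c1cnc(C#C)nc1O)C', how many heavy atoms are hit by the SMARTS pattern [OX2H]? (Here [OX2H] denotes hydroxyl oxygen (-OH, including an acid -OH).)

The query [OX2H] means: aliphatic oxygen with two connections, one of which is H — an -OH oxygen.
Check the 13 heavy atoms by environment: 2× n (aromatic, H0, X2) → no; 3× c (aromatic, H0, X3) → no; 1× c (aromatic, H1, X3) → no; 1× C (H0, X3) → no; 1× O (H0, X1) → no; 1× O (H0, X2) → no; 1× C (H3, X4) → no; 1× O (H1, X2) → match; 1× C (H0, X2) → no; 1× C (H1, X2) → no.
That gives 1 matching atom.

1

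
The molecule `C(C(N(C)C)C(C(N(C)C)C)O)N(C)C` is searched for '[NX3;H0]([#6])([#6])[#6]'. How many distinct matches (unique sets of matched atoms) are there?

3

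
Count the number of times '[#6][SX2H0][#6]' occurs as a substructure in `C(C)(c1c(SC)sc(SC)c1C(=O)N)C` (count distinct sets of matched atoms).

2

[#6][SX2H0][#6] is the SMARTS for a thioether: an aliphatic sulfur bridging two carbons with no H on the sulfur.
The molecule carries 2 separate instances of a methylthio ether (-SCH3) meeting every constraint; each maps to a distinct set of atoms, giving 2 matches.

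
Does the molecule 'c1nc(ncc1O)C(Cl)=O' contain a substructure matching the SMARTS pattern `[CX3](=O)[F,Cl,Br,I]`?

The pattern [CX3](=O)[F,Cl,Br,I] describes a carbonyl carbon bonded to a halogen — an acyl halide.
The molecule carries an acyl chloride (-C(=O)Cl), whose atoms satisfy every constraint of the query, so the pattern matches.

Yes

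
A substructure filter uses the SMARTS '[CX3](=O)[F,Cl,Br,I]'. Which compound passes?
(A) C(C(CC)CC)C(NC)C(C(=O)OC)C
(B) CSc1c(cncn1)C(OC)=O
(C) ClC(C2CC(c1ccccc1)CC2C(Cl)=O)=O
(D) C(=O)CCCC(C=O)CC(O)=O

C

[CX3](=O)[F,Cl,Br,I] describes a carbonyl carbon bonded to a halogen (an acyl halide).
(A) has a methyl-ester group (-C(=O)OCH3) but the carbonyl is bonded to -O-C, not to a halogen.
(B) has a methyl-ester group (-C(=O)OCH3) but the carbonyl is bonded to -O-C, not to a halogen.
(C) contains an acyl chloride (-C(=O)Cl), which satisfies every atom and bond constraint.
(D) has a carboxylic acid group (-C(=O)OH) but the carbonyl is bonded to -OH, not to a halogen.
So the answer is (C).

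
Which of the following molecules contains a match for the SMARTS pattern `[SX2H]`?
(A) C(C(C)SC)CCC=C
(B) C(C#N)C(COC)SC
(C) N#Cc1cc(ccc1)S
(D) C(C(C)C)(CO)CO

[SX2H] describes an aliphatic sulfur with two connections, one being H (a thiol).
(A) has a methylthio ether (-SCH3) but the sulfur has H0 (bonded to two carbons), not H1.
(B) has a methylthio ether (-SCH3) but the sulfur has H0 (bonded to two carbons), not H1.
(C) contains a thiol (-SH), which satisfies every atom and bond constraint.
(D) has a hydroxyl group (-OH) but it is an -OH, not an -SH.
So the answer is (C).

C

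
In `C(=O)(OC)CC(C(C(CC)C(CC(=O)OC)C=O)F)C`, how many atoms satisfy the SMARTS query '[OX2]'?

2

Check the 20 heavy atoms by environment: 11× C (X4) → no; 3× C (X3) → no; 3× O (X1) → no; 2× O (X2) → match; 1× F (X1) → no.
That gives 2 matching atoms.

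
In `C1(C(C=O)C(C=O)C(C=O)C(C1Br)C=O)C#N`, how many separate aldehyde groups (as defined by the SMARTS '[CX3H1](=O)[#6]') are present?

[CX3H1](=O)[#6] is the SMARTS for an aldehyde: an sp2 carbon with one H, double-bonded to O and single-bonded to carbon.
The molecule carries 4 separate instances of an aldehyde (-CHO) meeting every constraint; each maps to a distinct set of atoms, giving 4 matches.

4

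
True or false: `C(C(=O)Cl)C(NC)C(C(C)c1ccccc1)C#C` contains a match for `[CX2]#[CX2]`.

True

The pattern [CX2]#[CX2] describes a carbon-carbon triple bond — an alkyne.
The molecule carries an ethynyl group (-C#CH), whose atoms satisfy every constraint of the query, so the pattern matches.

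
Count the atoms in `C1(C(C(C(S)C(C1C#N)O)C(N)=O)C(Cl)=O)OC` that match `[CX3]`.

2

Check the 18 heavy atoms by environment: 7× C (X4) → no; 2× C (X3) → match; 2× O (X1) → no; 1× Cl (X1) → no; 1× N (X3) → no; 2× O (X2) → no; 1× C (X2) → no; 1× N (X1) → no; 1× S (X2) → no.
That gives 2 matching atoms.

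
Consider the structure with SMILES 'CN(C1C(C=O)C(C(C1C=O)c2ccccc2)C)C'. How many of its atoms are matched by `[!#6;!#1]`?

3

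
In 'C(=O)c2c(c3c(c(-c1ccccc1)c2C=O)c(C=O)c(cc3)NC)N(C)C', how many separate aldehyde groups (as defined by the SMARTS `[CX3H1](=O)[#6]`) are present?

3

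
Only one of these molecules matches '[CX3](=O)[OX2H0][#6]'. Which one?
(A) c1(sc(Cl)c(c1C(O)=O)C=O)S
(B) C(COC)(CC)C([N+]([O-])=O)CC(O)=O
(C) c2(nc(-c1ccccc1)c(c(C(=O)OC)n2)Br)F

[CX3](=O)[OX2H0][#6] describes a carbonyl carbon bonded to an oxygen that is itself bonded to carbon (no H on that O) (an ester).
(A) has a carboxylic acid group (-C(=O)OH) but the singly-bonded O carries H (OX2H1, not H0).
(B) has a methoxy ether (-OCH3) but the ether oxygen is not adjacent to a C=O carbon.
(C) contains a methyl-ester group (-C(=O)OCH3), which satisfies every atom and bond constraint.
So the answer is (C).

C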